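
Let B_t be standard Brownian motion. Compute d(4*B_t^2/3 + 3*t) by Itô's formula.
d(4*B_t^2/3 + 3*t) = (13/3) dt + (8*B_t/3) dB_t

Itô's formula for f(t, x): d f(t, B_t) = (f_t + (1/2) f_xx) dt + f_x dB_t. Compute partials of f(t, x) = 3*t + 4*x^2/3:
  f_t(t,x)  = 3
  f_x(t,x)  = 8*x/3
  f_xx(t,x) = 8/3
Assemble drift = f_t + (1/2) f_xx = 13/3 and diffusion = f_x = 8*x/3. Substituting x = B_t:
  d(4*B_t^2/3 + 3*t) = (13/3) dt + (8*B_t/3) dB_t.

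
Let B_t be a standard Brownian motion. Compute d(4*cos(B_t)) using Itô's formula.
d(4*cos(B_t)) = (-2*cos(B_t)) dt + (-4*sin(B_t)) dB_t

Itô's formula for f(B_t) gives d f(B_t) = f'(B_t) dB_t + (1/2) f''(B_t) dt. Compute derivatives of f(x) = 4*cos(x):
  f'(x)  = -4*sin(x)
  f''(x) = -4*cos(x)
Substitute x = B_t and multiply the f'' term by 1/2:
  drift     = (1/2) * (-4*cos(x)) evaluated at B_t = -2*cos(B_t)
  diffusion = (-4*sin(x)) evaluated at B_t = -4*sin(B_t)
Therefore d(4*cos(B_t)) = (-2*cos(B_t)) dt + (-4*sin(B_t)) dB_t.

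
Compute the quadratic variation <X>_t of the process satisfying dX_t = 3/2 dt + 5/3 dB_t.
<X>_t = 25*t/9

For an Itô process dX_t = a(t) dt + b(t) dB_t, the quadratic variation is <X>_t = int_0^t b(s)^2 ds (the drift term does not contribute). Here b(s) = 5/3, so
  b(s)^2 = 25/9.
Integrating from 0 to t:
  <X>_t = int_0^t (25/9) ds = 25*t/9.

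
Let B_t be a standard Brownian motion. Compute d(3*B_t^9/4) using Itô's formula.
d(3*B_t^9/4) = (27*B_t^7) dt + (27*B_t^8/4) dB_t

Itô's formula for f(B_t) gives d f(B_t) = f'(B_t) dB_t + (1/2) f''(B_t) dt. Compute derivatives of f(x) = 3*x^9/4:
  f'(x)  = 27*x^8/4
  f''(x) = 54*x^7
Substitute x = B_t and multiply the f'' term by 1/2:
  drift     = (1/2) * (54*x^7) evaluated at B_t = 27*B_t^7
  diffusion = (27*x^8/4) evaluated at B_t = 27*B_t^8/4
Therefore d(3*B_t^9/4) = (27*B_t^7) dt + (27*B_t^8/4) dB_t.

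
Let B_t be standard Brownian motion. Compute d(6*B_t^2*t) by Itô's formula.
d(6*B_t^2*t) = (6*B_t^2 + 6*t) dt + (12*B_t*t) dB_t

Itô's formula for f(t, x): d f(t, B_t) = (f_t + (1/2) f_xx) dt + f_x dB_t. Compute partials of f(t, x) = 6*t*x^2:
  f_t(t,x)  = 6*x^2
  f_x(t,x)  = 12*t*x
  f_xx(t,x) = 12*t
Assemble drift = f_t + (1/2) f_xx = 6*t + 6*x^2 and diffusion = f_x = 12*t*x. Substituting x = B_t:
  d(6*B_t^2*t) = (6*B_t^2 + 6*t) dt + (12*B_t*t) dB_t.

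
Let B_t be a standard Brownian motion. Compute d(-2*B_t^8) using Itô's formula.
d(-2*B_t^8) = (-56*B_t^6) dt + (-16*B_t^7) dB_t

Itô's formula for f(B_t) gives d f(B_t) = f'(B_t) dB_t + (1/2) f''(B_t) dt. Compute derivatives of f(x) = -2*x^8:
  f'(x)  = -16*x^7
  f''(x) = -112*x^6
Substitute x = B_t and multiply the f'' term by 1/2:
  drift     = (1/2) * (-112*x^6) evaluated at B_t = -56*B_t^6
  diffusion = (-16*x^7) evaluated at B_t = -16*B_t^7
Therefore d(-2*B_t^8) = (-56*B_t^6) dt + (-16*B_t^7) dB_t.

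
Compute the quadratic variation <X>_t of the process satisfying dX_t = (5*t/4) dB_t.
<X>_t = 25*t^3/48

For an Itô process dX_t = a(t) dt + b(t) dB_t, the quadratic variation is <X>_t = int_0^t b(s)^2 ds (the drift term does not contribute). Here b(s) = 5*s/4, so
  b(s)^2 = 25*s^2/16.
Integrating from 0 to t:
  <X>_t = int_0^t (25*s^2/16) ds = 25*t^3/48.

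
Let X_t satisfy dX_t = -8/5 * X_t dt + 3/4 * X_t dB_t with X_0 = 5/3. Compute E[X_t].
E[X_t] = 5*exp(-8*t/5)/3

For GBM dX = mu X dt + sigma X dB with X_0 = x_0, apply Itô to Y = log X: dY = (mu - sigma^2/2) dt + sigma dB, so Y_t = log(x_0) + (mu - sigma^2/2) t + sigma B_t and hence X_t = x_0 * exp((mu - sigma^2/2) t + sigma B_t).
With mu = -8/5, sigma = 3/4, x_0 = 5/3, this gives:
  X_t = 5/3 * exp((-301/160) * t + (3/4) * B_t).
Since sigma*B_t ~ Normal(0, sigma^2 t), E[exp(sigma*B_t)] = exp(sigma^2 t / 2); so E[X_t] = x_0 * exp((mu - sigma^2/2) t) * exp(sigma^2 t / 2) = x_0 * exp(mu t) = 5*exp(-8*t/5)/3.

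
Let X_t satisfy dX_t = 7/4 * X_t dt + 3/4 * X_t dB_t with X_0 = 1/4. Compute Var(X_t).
Var(X_t) = (exp(9*t/16) - 1)*exp(7*t/2)/16

For GBM dX = mu X dt + sigma X dB with X_0 = x_0, apply Itô to Y = log X: dY = (mu - sigma^2/2) dt + sigma dB, so Y_t = log(x_0) + (mu - sigma^2/2) t + sigma B_t and hence X_t = x_0 * exp((mu - sigma^2/2) t + sigma B_t).
With mu = 7/4, sigma = 3/4, x_0 = 1/4, this gives:
  X_t = 1/4 * exp((47/32) * t + (3/4) * B_t).
Since sigma*B_t ~ Normal(0, sigma^2 t), E[exp(sigma*B_t)] = exp(sigma^2 t / 2); so E[X_t] = x_0 * exp((mu - sigma^2/2) t) * exp(sigma^2 t / 2) = x_0 * exp(mu t) = exp(7*t/4)/4.
Var(X_t) = E[X_t^2] - (E[X_t])^2 = x_0^2 * exp(2 mu t) * (exp(sigma^2 t) - 1) = (exp(9*t/16) - 1)*exp(7*t/2)/16.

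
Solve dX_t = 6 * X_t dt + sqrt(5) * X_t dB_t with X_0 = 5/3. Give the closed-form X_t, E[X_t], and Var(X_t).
X_t = 5/3 * exp((7/2) t + (sqrt(5)) B_t); E[X_t] = 5*exp(6*t)/3; Var(X_t) = 25*(exp(5*t) - 1)*exp(12*t)/9

For GBM dX = mu X dt + sigma X dB with X_0 = x_0, apply Itô to Y = log X: dY = (mu - sigma^2/2) dt + sigma dB, so Y_t = log(x_0) + (mu - sigma^2/2) t + sigma B_t and hence X_t = x_0 * exp((mu - sigma^2/2) t + sigma B_t).
With mu = 6, sigma = sqrt(5), x_0 = 5/3, this gives:
  X_t = 5/3 * exp((7/2) * t + (sqrt(5)) * B_t).
Since sigma*B_t ~ Normal(0, sigma^2 t), E[exp(sigma*B_t)] = exp(sigma^2 t / 2); so E[X_t] = x_0 * exp((mu - sigma^2/2) t) * exp(sigma^2 t / 2) = x_0 * exp(mu t) = 5*exp(6*t)/3.
Var(X_t) = E[X_t^2] - (E[X_t])^2 = x_0^2 * exp(2 mu t) * (exp(sigma^2 t) - 1) = 25*(exp(5*t) - 1)*exp(12*t)/9.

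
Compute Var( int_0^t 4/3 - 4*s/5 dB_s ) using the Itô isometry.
Var = 16*t*(3*t^2 - 15*t + 25)/225

The Itô integral of a deterministic integrand f(s) has mean 0 because each increment f(s) * (B_{s+ds} - B_s) has mean 0. By the Itô isometry:
  Var( int_0^t f(s) dB_s ) = E[ (int_0^t f(s) dB_s)^2 ] = int_0^t f(s)^2 ds.
Here f(s) = 4/3 - 4*s/5, so f(s)^2 = 16*(3*s - 5)^2/225. Integrate:
  int_0^t (16*(3*s - 5)^2/225) ds = 16*t*(3*t^2 - 15*t + 25)/225.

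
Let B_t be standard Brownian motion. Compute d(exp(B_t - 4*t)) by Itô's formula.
d(exp(B_t - 4*t)) = (-7*exp(B_t - 4*t)/2) dt + (exp(B_t - 4*t)) dB_t

Itô's formula for f(t, x): d f(t, B_t) = (f_t + (1/2) f_xx) dt + f_x dB_t. Compute partials of f(t, x) = exp(-4*t + x):
  f_t(t,x)  = -4*exp(-4*t + x)
  f_x(t,x)  = exp(-4*t + x)
  f_xx(t,x) = exp(-4*t + x)
Assemble drift = f_t + (1/2) f_xx = -7*exp(-4*t + x)/2 and diffusion = f_x = exp(-4*t + x). Substituting x = B_t:
  d(exp(B_t - 4*t)) = (-7*exp(B_t - 4*t)/2) dt + (exp(B_t - 4*t)) dB_t.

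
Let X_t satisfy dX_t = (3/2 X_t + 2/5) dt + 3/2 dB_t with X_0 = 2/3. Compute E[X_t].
E[X_t] = 14*exp(3*t/2)/15 - 4/15

Taking expectations and using E[dB_t] = 0, the mean m(t) = E[X_t] satisfies the ODE m'(t) = a m(t) + b with m(0) = x_0. With a = 3/2, b = 2/5, x_0 = 2/3, the solution is
  m(t) = x_0 * exp(a t) + (b/a) * (exp(a t) - 1)
       = (2/3) * exp((3/2) t) + ((2/5)/(3/2)) * (exp((3/2) t) - 1)
       = 14*exp(3*t/2)/15 - 4/15.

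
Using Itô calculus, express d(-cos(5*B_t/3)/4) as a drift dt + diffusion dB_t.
d(-cos(5*B_t/3)/4) = (25*cos(5*B_t/3)/72) dt + (5*sin(5*B_t/3)/12) dB_t

Itô's formula for f(B_t) gives d f(B_t) = f'(B_t) dB_t + (1/2) f''(B_t) dt. Compute derivatives of f(x) = -cos(5*x/3)/4:
  f'(x)  = 5*sin(5*x/3)/12
  f''(x) = 25*cos(5*x/3)/36
Substitute x = B_t and multiply the f'' term by 1/2:
  drift     = (1/2) * (25*cos(5*x/3)/36) evaluated at B_t = 25*cos(5*B_t/3)/72
  diffusion = (5*sin(5*x/3)/12) evaluated at B_t = 5*sin(5*B_t/3)/12
Therefore d(-cos(5*B_t/3)/4) = (25*cos(5*B_t/3)/72) dt + (5*sin(5*B_t/3)/12) dB_t.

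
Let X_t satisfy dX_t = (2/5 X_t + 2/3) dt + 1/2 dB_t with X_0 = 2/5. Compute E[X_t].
E[X_t] = 31*exp(2*t/5)/15 - 5/3

Taking expectations and using E[dB_t] = 0, the mean m(t) = E[X_t] satisfies the ODE m'(t) = a m(t) + b with m(0) = x_0. With a = 2/5, b = 2/3, x_0 = 2/5, the solution is
  m(t) = x_0 * exp(a t) + (b/a) * (exp(a t) - 1)
       = (2/5) * exp((2/5) t) + ((2/3)/(2/5)) * (exp((2/5) t) - 1)
       = 31*exp(2*t/5)/15 - 5/3.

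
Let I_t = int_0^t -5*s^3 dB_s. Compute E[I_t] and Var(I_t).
E[I_t] = 0; Var(I_t) = 25*t^7/7

The Itô integral of a deterministic integrand f(s) has mean 0 because each increment f(s) * (B_{s+ds} - B_s) has mean 0. By the Itô isometry:
  Var( int_0^t f(s) dB_s ) = E[ (int_0^t f(s) dB_s)^2 ] = int_0^t f(s)^2 ds.
Here f(s) = -5*s^3, so f(s)^2 = 25*s^6. Integrate:
  int_0^t (25*s^6) ds = 25*t^7/7.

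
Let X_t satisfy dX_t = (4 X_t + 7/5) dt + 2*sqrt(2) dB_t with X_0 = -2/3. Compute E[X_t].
E[X_t] = -19*exp(4*t)/60 - 7/20

Taking expectations and using E[dB_t] = 0, the mean m(t) = E[X_t] satisfies the ODE m'(t) = a m(t) + b with m(0) = x_0. With a = 4, b = 7/5, x_0 = -2/3, the solution is
  m(t) = x_0 * exp(a t) + (b/a) * (exp(a t) - 1)
       = (-2/3) * exp(4 t) + ((7/5)/4) * (exp(4 t) - 1)
       = -19*exp(4*t)/60 - 7/20.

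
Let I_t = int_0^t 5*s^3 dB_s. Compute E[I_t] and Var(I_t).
E[I_t] = 0; Var(I_t) = 25*t^7/7

The Itô integral of a deterministic integrand f(s) has mean 0 because each increment f(s) * (B_{s+ds} - B_s) has mean 0. By the Itô isometry:
  Var( int_0^t f(s) dB_s ) = E[ (int_0^t f(s) dB_s)^2 ] = int_0^t f(s)^2 ds.
Here f(s) = 5*s^3, so f(s)^2 = 25*s^6. Integrate:
  int_0^t (25*s^6) ds = 25*t^7/7.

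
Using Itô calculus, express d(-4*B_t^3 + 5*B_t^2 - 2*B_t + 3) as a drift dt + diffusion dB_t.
d(-4*B_t^3 + 5*B_t^2 - 2*B_t + 3) = (5 - 12*B_t) dt + (-12*B_t^2 + 10*B_t - 2) dB_t

Itô's formula for f(B_t) gives d f(B_t) = f'(B_t) dB_t + (1/2) f''(B_t) dt. Compute derivatives of f(x) = -4*x^3 + 5*x^2 - 2*x + 3:
  f'(x)  = -12*x^2 + 10*x - 2
  f''(x) = 10 - 24*x
Substitute x = B_t and multiply the f'' term by 1/2:
  drift     = (1/2) * (10 - 24*x) evaluated at B_t = 5 - 12*B_t
  diffusion = (-12*x^2 + 10*x - 2) evaluated at B_t = -12*B_t^2 + 10*B_t - 2
Therefore d(-4*B_t^3 + 5*B_t^2 - 2*B_t + 3) = (5 - 12*B_t) dt + (-12*B_t^2 + 10*B_t - 2) dB_t.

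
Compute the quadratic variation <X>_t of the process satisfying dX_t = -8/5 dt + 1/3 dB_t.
<X>_t = t/9

For an Itô process dX_t = a(t) dt + b(t) dB_t, the quadratic variation is <X>_t = int_0^t b(s)^2 ds (the drift term does not contribute). Here b(s) = 1/3, so
  b(s)^2 = 1/9.
Integrating from 0 to t:
  <X>_t = int_0^t (1/9) ds = t/9.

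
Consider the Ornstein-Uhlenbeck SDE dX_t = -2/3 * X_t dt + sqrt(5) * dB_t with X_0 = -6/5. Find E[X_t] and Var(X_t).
E[X_t] = -6*exp(-2*t/3)/5; Var(X_t) = 15/4 - 15*exp(-4*t/3)/4

The OU SDE dX = -theta X dt + sigma dB admits the integrating factor exp(theta t): d(exp(theta t) X_t) = sigma exp(theta t) dB_t. Integrating from 0 to t:
  X_t = x_0 * exp(-theta t) + sigma * int_0^t exp(-theta (t-s)) dB_s.
The Itô integral has mean 0 and (by the Itô isometry) variance sigma^2 * int_0^t exp(-2 theta (t - s)) ds = sigma^2 * (1 - exp(-2 theta t)) / (2 theta).
With theta = 2/3, sigma = sqrt(5), x_0 = -6/5:
  E[X_t] = -6/5 * exp(-2/3 t) = -6*exp(-2*t/3)/5
  Var(X_t) = (sqrt(5))^2 * (1 - exp(-2*2/3 t)) / (2 * 2/3) = 15/4 - 15*exp(-4*t/3)/4.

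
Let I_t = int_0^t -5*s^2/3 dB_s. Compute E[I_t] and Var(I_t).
E[I_t] = 0; Var(I_t) = 5*t^5/9

The Itô integral of a deterministic integrand f(s) has mean 0 because each increment f(s) * (B_{s+ds} - B_s) has mean 0. By the Itô isometry:
  Var( int_0^t f(s) dB_s ) = E[ (int_0^t f(s) dB_s)^2 ] = int_0^t f(s)^2 ds.
Here f(s) = -5*s^2/3, so f(s)^2 = 25*s^4/9. Integrate:
  int_0^t (25*s^4/9) ds = 5*t^5/9.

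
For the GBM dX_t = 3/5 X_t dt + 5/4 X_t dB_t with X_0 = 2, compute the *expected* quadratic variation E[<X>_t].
E[<X>_t] = 500*exp(221*t/80)/221 - 500/221

<X>_t = int_0^t ((5/4) * X_s)^2 ds. Taking expectation inside the integral: E[<X>_t] = (5/4)^2 * int_0^t E[X_s^2] ds. For GBM, E[X_s^2] = x_0^2 * exp((2 mu + sigma^2) s). Integrating:
  E[<X>_t] = (5/4)^2 * 2^2 * (exp((2*(3/5) + (5/4)^2) t) - 1) / (2*(3/5) + (5/4)^2)
           = (5/4)^2 * 2^2 * (exp((221/80) t) - 1) / (221/80) = 500*exp(221*t/80)/221 - 500/221.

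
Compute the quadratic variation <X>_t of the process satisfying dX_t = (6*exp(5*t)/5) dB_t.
<X>_t = 18*exp(10*t)/125 - 18/125

For an Itô process dX_t = a(t) dt + b(t) dB_t, the quadratic variation is <X>_t = int_0^t b(s)^2 ds (the drift term does not contribute). Here b(s) = 6*exp(5*s)/5, so
  b(s)^2 = 36*exp(10*s)/25.
Integrating from 0 to t:
  <X>_t = int_0^t (36*exp(10*s)/25) ds = 18*exp(10*t)/125 - 18/125.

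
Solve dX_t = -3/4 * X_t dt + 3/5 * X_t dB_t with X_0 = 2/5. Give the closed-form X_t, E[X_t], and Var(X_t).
X_t = 2/5 * exp((-93/100) t + (3/5) B_t); E[X_t] = 2*exp(-3*t/4)/5; Var(X_t) = (4*exp(9*t/25) - 4)*exp(-3*t/2)/25

For GBM dX = mu X dt + sigma X dB with X_0 = x_0, apply Itô to Y = log X: dY = (mu - sigma^2/2) dt + sigma dB, so Y_t = log(x_0) + (mu - sigma^2/2) t + sigma B_t and hence X_t = x_0 * exp((mu - sigma^2/2) t + sigma B_t).
With mu = -3/4, sigma = 3/5, x_0 = 2/5, this gives:
  X_t = 2/5 * exp((-93/100) * t + (3/5) * B_t).
Since sigma*B_t ~ Normal(0, sigma^2 t), E[exp(sigma*B_t)] = exp(sigma^2 t / 2); so E[X_t] = x_0 * exp((mu - sigma^2/2) t) * exp(sigma^2 t / 2) = x_0 * exp(mu t) = 2*exp(-3*t/4)/5.
Var(X_t) = E[X_t^2] - (E[X_t])^2 = x_0^2 * exp(2 mu t) * (exp(sigma^2 t) - 1) = (4*exp(9*t/25) - 4)*exp(-3*t/2)/25.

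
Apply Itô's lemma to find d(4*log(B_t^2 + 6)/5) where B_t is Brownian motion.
d(4*log(B_t^2 + 6)/5) = (4*(6 - B_t^2)/(5*(B_t^2 + 6)^2)) dt + (8*B_t/(5*(B_t^2 + 6))) dB_t

Itô's formula for f(B_t) gives d f(B_t) = f'(B_t) dB_t + (1/2) f''(B_t) dt. Compute derivatives of f(x) = 4*log(x^2 + 6)/5:
  f'(x)  = 8*x/(5*(x^2 + 6))
  f''(x) = 8*(6 - x^2)/(5*(x^2 + 6)^2)
Substitute x = B_t and multiply the f'' term by 1/2:
  drift     = (1/2) * (8*(6 - x^2)/(5*(x^2 + 6)^2)) evaluated at B_t = 4*(6 - B_t^2)/(5*(B_t^2 + 6)^2)
  diffusion = (8*x/(5*(x^2 + 6))) evaluated at B_t = 8*B_t/(5*(B_t^2 + 6))
Therefore d(4*log(B_t^2 + 6)/5) = (4*(6 - B_t^2)/(5*(B_t^2 + 6)^2)) dt + (8*B_t/(5*(B_t^2 + 6))) dB_t.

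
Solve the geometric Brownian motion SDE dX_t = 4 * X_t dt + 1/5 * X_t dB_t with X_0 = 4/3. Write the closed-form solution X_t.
X_t = 4/3 * exp((199/50) * t + (1/5) * B_t)

For GBM dX = mu X dt + sigma X dB with X_0 = x_0, apply Itô to Y = log X: dY = (mu - sigma^2/2) dt + sigma dB, so Y_t = log(x_0) + (mu - sigma^2/2) t + sigma B_t and hence X_t = x_0 * exp((mu - sigma^2/2) t + sigma B_t).
With mu = 4, sigma = 1/5, x_0 = 4/3, this gives:
  X_t = 4/3 * exp((199/50) * t + (1/5) * B_t).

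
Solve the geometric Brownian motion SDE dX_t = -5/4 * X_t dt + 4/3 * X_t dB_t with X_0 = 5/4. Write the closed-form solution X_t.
X_t = 5/4 * exp((-77/36) * t + (4/3) * B_t)

For GBM dX = mu X dt + sigma X dB with X_0 = x_0, apply Itô to Y = log X: dY = (mu - sigma^2/2) dt + sigma dB, so Y_t = log(x_0) + (mu - sigma^2/2) t + sigma B_t and hence X_t = x_0 * exp((mu - sigma^2/2) t + sigma B_t).
With mu = -5/4, sigma = 4/3, x_0 = 5/4, this gives:
  X_t = 5/4 * exp((-77/36) * t + (4/3) * B_t).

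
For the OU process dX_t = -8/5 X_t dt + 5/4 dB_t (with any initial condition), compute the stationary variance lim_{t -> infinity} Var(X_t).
lim Var(X_t) = 125/256

The OU SDE dX = -theta X dt + sigma dB admits the integrating factor exp(theta t): d(exp(theta t) X_t) = sigma exp(theta t) dB_t. Integrating from 0 to t gives X_t = x_0 * exp(-theta t) + sigma * int_0^t exp(-theta (t-s)) dB_s for any initial x_0. The Itô integral has variance (by the Itô isometry) sigma^2 * int_0^t exp(-2 theta (t - s)) ds = sigma^2 * (1 - exp(-2 theta t)) / (2 theta), independent of x_0.
With theta = 8/5, sigma = 5/4:
  Var(X_t) = (5/4)^2 * (1 - exp(-2*8/5 t)) / (2 * 8/5) = 125/256 - 125*exp(-16*t/5)/256.
As t -> infinity, exp(-2*8/5 t) -> 0, so the stationary variance is sigma^2 / (2 theta) = 125/256.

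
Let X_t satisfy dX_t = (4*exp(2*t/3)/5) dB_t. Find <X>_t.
<X>_t = 12*exp(4*t/3)/25 - 12/25

For an Itô process dX_t = a(t) dt + b(t) dB_t, the quadratic variation is <X>_t = int_0^t b(s)^2 ds (the drift term does not contribute). Here b(s) = 4*exp(2*s/3)/5, so
  b(s)^2 = 16*exp(4*s/3)/25.
Integrating from 0 to t:
  <X>_t = int_0^t (16*exp(4*s/3)/25) ds = 12*exp(4*t/3)/25 - 12/25.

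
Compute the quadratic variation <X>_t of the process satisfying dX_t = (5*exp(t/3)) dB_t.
<X>_t = 75*exp(2*t/3)/2 - 75/2

For an Itô process dX_t = a(t) dt + b(t) dB_t, the quadratic variation is <X>_t = int_0^t b(s)^2 ds (the drift term does not contribute). Here b(s) = 5*exp(s/3), so
  b(s)^2 = 25*exp(2*s/3).
Integrating from 0 to t:
  <X>_t = int_0^t (25*exp(2*s/3)) ds = 75*exp(2*t/3)/2 - 75/2.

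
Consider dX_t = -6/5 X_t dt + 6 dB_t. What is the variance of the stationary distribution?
lim Var(X_t) = 15

The OU SDE dX = -theta X dt + sigma dB admits the integrating factor exp(theta t): d(exp(theta t) X_t) = sigma exp(theta t) dB_t. Integrating from 0 to t gives X_t = x_0 * exp(-theta t) + sigma * int_0^t exp(-theta (t-s)) dB_s for any initial x_0. The Itô integral has variance (by the Itô isometry) sigma^2 * int_0^t exp(-2 theta (t - s)) ds = sigma^2 * (1 - exp(-2 theta t)) / (2 theta), independent of x_0.
With theta = 6/5, sigma = 6:
  Var(X_t) = (6)^2 * (1 - exp(-2*6/5 t)) / (2 * 6/5) = 15 - 15*exp(-12*t/5).
As t -> infinity, exp(-2*6/5 t) -> 0, so the stationary variance is sigma^2 / (2 theta) = 15.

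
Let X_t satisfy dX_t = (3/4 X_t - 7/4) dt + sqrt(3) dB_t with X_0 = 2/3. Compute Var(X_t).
Var(X_t) = 2*exp(3*t/2) - 2

The variance V(t) = Var(X_t) satisfies V'(t) = 2 a V(t) + c^2 with V(0) = 0 (drift coefficient is linear in X, diffusion is constant). With a = 3/4, c = sqrt(3), the solution is
  V(t) = (c^2 / (2 a)) * (exp(2 a t) - 1)
       = (sqrt(3)^2 / (2*(3/4))) * (exp((3/2) t) - 1)
       = 2*exp(3*t/2) - 2.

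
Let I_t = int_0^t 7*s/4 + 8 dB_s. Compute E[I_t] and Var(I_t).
E[I_t] = 0; Var(I_t) = t*(49*t^2 + 672*t + 3072)/48

The Itô integral of a deterministic integrand f(s) has mean 0 because each increment f(s) * (B_{s+ds} - B_s) has mean 0. By the Itô isometry:
  Var( int_0^t f(s) dB_s ) = E[ (int_0^t f(s) dB_s)^2 ] = int_0^t f(s)^2 ds.
Here f(s) = 7*s/4 + 8, so f(s)^2 = (7*s + 32)^2/16. Integrate:
  int_0^t ((7*s + 32)^2/16) ds = t*(49*t^2 + 672*t + 3072)/48.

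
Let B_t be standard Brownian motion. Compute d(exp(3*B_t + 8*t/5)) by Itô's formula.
d(exp(3*B_t + 8*t/5)) = (61*exp(3*B_t + 8*t/5)/10) dt + (3*exp(3*B_t + 8*t/5)) dB_t

Itô's formula for f(t, x): d f(t, B_t) = (f_t + (1/2) f_xx) dt + f_x dB_t. Compute partials of f(t, x) = exp(8*t/5 + 3*x):
  f_t(t,x)  = 8*exp(8*t/5 + 3*x)/5
  f_x(t,x)  = 3*exp(8*t/5 + 3*x)
  f_xx(t,x) = 9*exp(8*t/5 + 3*x)
Assemble drift = f_t + (1/2) f_xx = 61*exp(8*t/5 + 3*x)/10 and diffusion = f_x = 3*exp(8*t/5 + 3*x). Substituting x = B_t:
  d(exp(3*B_t + 8*t/5)) = (61*exp(3*B_t + 8*t/5)/10) dt + (3*exp(3*B_t + 8*t/5)) dB_t.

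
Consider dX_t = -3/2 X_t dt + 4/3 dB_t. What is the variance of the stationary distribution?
lim Var(X_t) = 16/27

The OU SDE dX = -theta X dt + sigma dB admits the integrating factor exp(theta t): d(exp(theta t) X_t) = sigma exp(theta t) dB_t. Integrating from 0 to t gives X_t = x_0 * exp(-theta t) + sigma * int_0^t exp(-theta (t-s)) dB_s for any initial x_0. The Itô integral has variance (by the Itô isometry) sigma^2 * int_0^t exp(-2 theta (t - s)) ds = sigma^2 * (1 - exp(-2 theta t)) / (2 theta), independent of x_0.
With theta = 3/2, sigma = 4/3:
  Var(X_t) = (4/3)^2 * (1 - exp(-2*3/2 t)) / (2 * 3/2) = 16/27 - 16*exp(-3*t)/27.
As t -> infinity, exp(-2*3/2 t) -> 0, so the stationary variance is sigma^2 / (2 theta) = 16/27.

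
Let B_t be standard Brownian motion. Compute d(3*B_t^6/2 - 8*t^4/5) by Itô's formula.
d(3*B_t^6/2 - 8*t^4/5) = (45*B_t^4/2 - 32*t^3/5) dt + (9*B_t^5) dB_t

Itô's formula for f(t, x): d f(t, B_t) = (f_t + (1/2) f_xx) dt + f_x dB_t. Compute partials of f(t, x) = -8*t^4/5 + 3*x^6/2:
  f_t(t,x)  = -32*t^3/5
  f_x(t,x)  = 9*x^5
  f_xx(t,x) = 45*x^4
Assemble drift = f_t + (1/2) f_xx = -32*t^3/5 + 45*x^4/2 and diffusion = f_x = 9*x^5. Substituting x = B_t:
  d(3*B_t^6/2 - 8*t^4/5) = (45*B_t^4/2 - 32*t^3/5) dt + (9*B_t^5) dB_t.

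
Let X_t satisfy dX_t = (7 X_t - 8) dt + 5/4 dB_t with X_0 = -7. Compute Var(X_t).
Var(X_t) = 25*exp(14*t)/224 - 25/224

The variance V(t) = Var(X_t) satisfies V'(t) = 2 a V(t) + c^2 with V(0) = 0 (drift coefficient is linear in X, diffusion is constant). With a = 7, c = 5/4, the solution is
  V(t) = (c^2 / (2 a)) * (exp(2 a t) - 1)
       = ((5/4)^2 / (2*7)) * (exp(14 t) - 1)
       = 25*exp(14*t)/224 - 25/224.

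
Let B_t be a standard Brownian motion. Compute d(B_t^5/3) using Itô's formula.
d(B_t^5/3) = (10*B_t^3/3) dt + (5*B_t^4/3) dB_t

Itô's formula for f(B_t) gives d f(B_t) = f'(B_t) dB_t + (1/2) f''(B_t) dt. Compute derivatives of f(x) = x^5/3:
  f'(x)  = 5*x^4/3
  f''(x) = 20*x^3/3
Substitute x = B_t and multiply the f'' term by 1/2:
  drift     = (1/2) * (20*x^3/3) evaluated at B_t = 10*B_t^3/3
  diffusion = (5*x^4/3) evaluated at B_t = 5*B_t^4/3
Therefore d(B_t^5/3) = (10*B_t^3/3) dt + (5*B_t^4/3) dB_t.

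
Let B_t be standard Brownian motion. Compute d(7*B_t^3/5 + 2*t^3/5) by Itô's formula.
d(7*B_t^3/5 + 2*t^3/5) = (21*B_t/5 + 6*t^2/5) dt + (21*B_t^2/5) dB_t

Itô's formula for f(t, x): d f(t, B_t) = (f_t + (1/2) f_xx) dt + f_x dB_t. Compute partials of f(t, x) = 2*t^3/5 + 7*x^3/5:
  f_t(t,x)  = 6*t^2/5
  f_x(t,x)  = 21*x^2/5
  f_xx(t,x) = 42*x/5
Assemble drift = f_t + (1/2) f_xx = 6*t^2/5 + 21*x/5 and diffusion = f_x = 21*x^2/5. Substituting x = B_t:
  d(7*B_t^3/5 + 2*t^3/5) = (21*B_t/5 + 6*t^2/5) dt + (21*B_t^2/5) dB_t.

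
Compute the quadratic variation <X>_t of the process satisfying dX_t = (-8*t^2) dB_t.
<X>_t = 64*t^5/5

For an Itô process dX_t = a(t) dt + b(t) dB_t, the quadratic variation is <X>_t = int_0^t b(s)^2 ds (the drift term does not contribute). Here b(s) = -8*s^2, so
  b(s)^2 = 64*s^4.
Integrating from 0 to t:
  <X>_t = int_0^t (64*s^4) ds = 64*t^5/5.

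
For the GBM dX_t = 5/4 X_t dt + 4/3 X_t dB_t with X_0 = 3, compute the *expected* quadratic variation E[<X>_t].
E[<X>_t] = 288*exp(77*t/18)/77 - 288/77

<X>_t = int_0^t ((4/3) * X_s)^2 ds. Taking expectation inside the integral: E[<X>_t] = (4/3)^2 * int_0^t E[X_s^2] ds. For GBM, E[X_s^2] = x_0^2 * exp((2 mu + sigma^2) s). Integrating:
  E[<X>_t] = (4/3)^2 * 3^2 * (exp((2*(5/4) + (4/3)^2) t) - 1) / (2*(5/4) + (4/3)^2)
           = (4/3)^2 * 3^2 * (exp((77/18) t) - 1) / (77/18) = 288*exp(77*t/18)/77 - 288/77.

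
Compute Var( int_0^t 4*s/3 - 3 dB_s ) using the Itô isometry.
Var = t*(16*t^2 - 108*t + 243)/27

The Itô integral of a deterministic integrand f(s) has mean 0 because each increment f(s) * (B_{s+ds} - B_s) has mean 0. By the Itô isometry:
  Var( int_0^t f(s) dB_s ) = E[ (int_0^t f(s) dB_s)^2 ] = int_0^t f(s)^2 ds.
Here f(s) = 4*s/3 - 3, so f(s)^2 = (4*s - 9)^2/9. Integrate:
  int_0^t ((4*s - 9)^2/9) ds = t*(16*t^2 - 108*t + 243)/27.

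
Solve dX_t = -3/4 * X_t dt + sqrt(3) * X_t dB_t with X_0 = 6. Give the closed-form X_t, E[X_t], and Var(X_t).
X_t = 6 * exp((-9/4) t + (sqrt(3)) B_t); E[X_t] = 6*exp(-3*t/4); Var(X_t) = 72*sinh(3*t/2)

For GBM dX = mu X dt + sigma X dB with X_0 = x_0, apply Itô to Y = log X: dY = (mu - sigma^2/2) dt + sigma dB, so Y_t = log(x_0) + (mu - sigma^2/2) t + sigma B_t and hence X_t = x_0 * exp((mu - sigma^2/2) t + sigma B_t).
With mu = -3/4, sigma = sqrt(3), x_0 = 6, this gives:
  X_t = 6 * exp((-9/4) * t + (sqrt(3)) * B_t).
Since sigma*B_t ~ Normal(0, sigma^2 t), E[exp(sigma*B_t)] = exp(sigma^2 t / 2); so E[X_t] = x_0 * exp((mu - sigma^2/2) t) * exp(sigma^2 t / 2) = x_0 * exp(mu t) = 6*exp(-3*t/4).
Var(X_t) = E[X_t^2] - (E[X_t])^2 = x_0^2 * exp(2 mu t) * (exp(sigma^2 t) - 1) = 72*sinh(3*t/2).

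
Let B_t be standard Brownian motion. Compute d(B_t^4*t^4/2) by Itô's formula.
d(B_t^4*t^4/2) = (B_t^2*t^3*(2*B_t^2 + 3*t)) dt + (2*B_t^3*t^4) dB_t

Itô's formula for f(t, x): d f(t, B_t) = (f_t + (1/2) f_xx) dt + f_x dB_t. Compute partials of f(t, x) = t^4*x^4/2:
  f_t(t,x)  = 2*t^3*x^4
  f_x(t,x)  = 2*t^4*x^3
  f_xx(t,x) = 6*t^4*x^2
Assemble drift = f_t + (1/2) f_xx = t^3*x^2*(3*t + 2*x^2) and diffusion = f_x = 2*t^4*x^3. Substituting x = B_t:
  d(B_t^4*t^4/2) = (B_t^2*t^3*(2*B_t^2 + 3*t)) dt + (2*B_t^3*t^4) dB_t.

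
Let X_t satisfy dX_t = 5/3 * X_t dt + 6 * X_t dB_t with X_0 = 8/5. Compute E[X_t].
E[X_t] = 8*exp(5*t/3)/5

For GBM dX = mu X dt + sigma X dB with X_0 = x_0, apply Itô to Y = log X: dY = (mu - sigma^2/2) dt + sigma dB, so Y_t = log(x_0) + (mu - sigma^2/2) t + sigma B_t and hence X_t = x_0 * exp((mu - sigma^2/2) t + sigma B_t).
With mu = 5/3, sigma = 6, x_0 = 8/5, this gives:
  X_t = 8/5 * exp((-49/3) * t + (6) * B_t).
Since sigma*B_t ~ Normal(0, sigma^2 t), E[exp(sigma*B_t)] = exp(sigma^2 t / 2); so E[X_t] = x_0 * exp((mu - sigma^2/2) t) * exp(sigma^2 t / 2) = x_0 * exp(mu t) = 8*exp(5*t/3)/5.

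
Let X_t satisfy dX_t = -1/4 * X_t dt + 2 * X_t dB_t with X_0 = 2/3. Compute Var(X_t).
Var(X_t) = (4*exp(4*t) - 4)*exp(-t/2)/9

For GBM dX = mu X dt + sigma X dB with X_0 = x_0, apply Itô to Y = log X: dY = (mu - sigma^2/2) dt + sigma dB, so Y_t = log(x_0) + (mu - sigma^2/2) t + sigma B_t and hence X_t = x_0 * exp((mu - sigma^2/2) t + sigma B_t).
With mu = -1/4, sigma = 2, x_0 = 2/3, this gives:
  X_t = 2/3 * exp((-9/4) * t + (2) * B_t).
Since sigma*B_t ~ Normal(0, sigma^2 t), E[exp(sigma*B_t)] = exp(sigma^2 t / 2); so E[X_t] = x_0 * exp((mu - sigma^2/2) t) * exp(sigma^2 t / 2) = x_0 * exp(mu t) = 2*exp(-t/4)/3.
Var(X_t) = E[X_t^2] - (E[X_t])^2 = x_0^2 * exp(2 mu t) * (exp(sigma^2 t) - 1) = (4*exp(4*t) - 4)*exp(-t/2)/9.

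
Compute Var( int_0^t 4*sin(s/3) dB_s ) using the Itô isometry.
Var = 8*t - 12*sin(2*t/3)

The Itô integral of a deterministic integrand f(s) has mean 0 because each increment f(s) * (B_{s+ds} - B_s) has mean 0. By the Itô isometry:
  Var( int_0^t f(s) dB_s ) = E[ (int_0^t f(s) dB_s)^2 ] = int_0^t f(s)^2 ds.
Here f(s) = 4*sin(s/3), so f(s)^2 = 16*sin(s/3)^2. Integrate:
  int_0^t (16*sin(s/3)^2) ds = 8*t - 12*sin(2*t/3).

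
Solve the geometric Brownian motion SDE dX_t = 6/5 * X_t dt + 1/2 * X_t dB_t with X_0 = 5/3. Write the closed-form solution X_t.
X_t = 5/3 * exp((43/40) * t + (1/2) * B_t)

For GBM dX = mu X dt + sigma X dB with X_0 = x_0, apply Itô to Y = log X: dY = (mu - sigma^2/2) dt + sigma dB, so Y_t = log(x_0) + (mu - sigma^2/2) t + sigma B_t and hence X_t = x_0 * exp((mu - sigma^2/2) t + sigma B_t).
With mu = 6/5, sigma = 1/2, x_0 = 5/3, this gives:
  X_t = 5/3 * exp((43/40) * t + (1/2) * B_t).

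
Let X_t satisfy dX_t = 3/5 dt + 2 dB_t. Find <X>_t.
<X>_t = 4*t

For an Itô process dX_t = a(t) dt + b(t) dB_t, the quadratic variation is <X>_t = int_0^t b(s)^2 ds (the drift term does not contribute). Here b(s) = 2, so
  b(s)^2 = 4.
Integrating from 0 to t:
  <X>_t = int_0^t (4) ds = 4*t.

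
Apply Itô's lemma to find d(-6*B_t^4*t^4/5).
d(-6*B_t^4*t^4/5) = (12*B_t^2*t^3*(-2*B_t^2 - 3*t)/5) dt + (-24*B_t^3*t^4/5) dB_t

Itô's formula for f(t, x): d f(t, B_t) = (f_t + (1/2) f_xx) dt + f_x dB_t. Compute partials of f(t, x) = -6*t^4*x^4/5:
  f_t(t,x)  = -24*t^3*x^4/5
  f_x(t,x)  = -24*t^4*x^3/5
  f_xx(t,x) = -72*t^4*x^2/5
Assemble drift = f_t + (1/2) f_xx = 12*t^3*x^2*(-3*t - 2*x^2)/5 and diffusion = f_x = -24*t^4*x^3/5. Substituting x = B_t:
  d(-6*B_t^4*t^4/5) = (12*B_t^2*t^3*(-2*B_t^2 - 3*t)/5) dt + (-24*B_t^3*t^4/5) dB_t.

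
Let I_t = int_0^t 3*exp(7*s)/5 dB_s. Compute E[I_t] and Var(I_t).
E[I_t] = 0; Var(I_t) = 9*exp(14*t)/350 - 9/350

The Itô integral of a deterministic integrand f(s) has mean 0 because each increment f(s) * (B_{s+ds} - B_s) has mean 0. By the Itô isometry:
  Var( int_0^t f(s) dB_s ) = E[ (int_0^t f(s) dB_s)^2 ] = int_0^t f(s)^2 ds.
Here f(s) = 3*exp(7*s)/5, so f(s)^2 = 9*exp(14*s)/25. Integrate:
  int_0^t (9*exp(14*s)/25) ds = 9*exp(14*t)/350 - 9/350.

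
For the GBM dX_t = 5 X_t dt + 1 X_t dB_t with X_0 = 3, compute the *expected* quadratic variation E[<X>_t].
E[<X>_t] = 9*exp(11*t)/11 - 9/11

<X>_t = int_0^t (1 * X_s)^2 ds. Taking expectation inside the integral: E[<X>_t] = 1^2 * int_0^t E[X_s^2] ds. For GBM, E[X_s^2] = x_0^2 * exp((2 mu + sigma^2) s). Integrating:
  E[<X>_t] = 1^2 * 3^2 * (exp((2*5 + 1^2) t) - 1) / (2*5 + 1^2)
           = 1^2 * 3^2 * (exp(11 t) - 1) / 11 = 9*exp(11*t)/11 - 9/11.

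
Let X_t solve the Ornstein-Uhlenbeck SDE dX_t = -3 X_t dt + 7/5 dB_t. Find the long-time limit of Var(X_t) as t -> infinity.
lim Var(X_t) = 49/150

The OU SDE dX = -theta X dt + sigma dB admits the integrating factor exp(theta t): d(exp(theta t) X_t) = sigma exp(theta t) dB_t. Integrating from 0 to t gives X_t = x_0 * exp(-theta t) + sigma * int_0^t exp(-theta (t-s)) dB_s for any initial x_0. The Itô integral has variance (by the Itô isometry) sigma^2 * int_0^t exp(-2 theta (t - s)) ds = sigma^2 * (1 - exp(-2 theta t)) / (2 theta), independent of x_0.
With theta = 3, sigma = 7/5:
  Var(X_t) = (7/5)^2 * (1 - exp(-2*3 t)) / (2 * 3) = 49/150 - 49*exp(-6*t)/150.
As t -> infinity, exp(-2*3 t) -> 0, so the stationary variance is sigma^2 / (2 theta) = 49/150.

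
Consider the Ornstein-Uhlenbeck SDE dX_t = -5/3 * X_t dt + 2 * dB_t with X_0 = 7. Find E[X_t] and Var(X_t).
E[X_t] = 7*exp(-5*t/3); Var(X_t) = 6/5 - 6*exp(-10*t/3)/5

The OU SDE dX = -theta X dt + sigma dB admits the integrating factor exp(theta t): d(exp(theta t) X_t) = sigma exp(theta t) dB_t. Integrating from 0 to t:
  X_t = x_0 * exp(-theta t) + sigma * int_0^t exp(-theta (t-s)) dB_s.
The Itô integral has mean 0 and (by the Itô isometry) variance sigma^2 * int_0^t exp(-2 theta (t - s)) ds = sigma^2 * (1 - exp(-2 theta t)) / (2 theta).
With theta = 5/3, sigma = 2, x_0 = 7:
  E[X_t] = 7 * exp(-5/3 t) = 7*exp(-5*t/3)
  Var(X_t) = (2)^2 * (1 - exp(-2*5/3 t)) / (2 * 5/3) = 6/5 - 6*exp(-10*t/3)/5.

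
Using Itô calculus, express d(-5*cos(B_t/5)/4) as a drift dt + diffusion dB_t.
d(-5*cos(B_t/5)/4) = (cos(B_t/5)/40) dt + (sin(B_t/5)/4) dB_t

Itô's formula for f(B_t) gives d f(B_t) = f'(B_t) dB_t + (1/2) f''(B_t) dt. Compute derivatives of f(x) = -5*cos(x/5)/4:
  f'(x)  = sin(x/5)/4
  f''(x) = cos(x/5)/20
Substitute x = B_t and multiply the f'' term by 1/2:
  drift     = (1/2) * (cos(x/5)/20) evaluated at B_t = cos(B_t/5)/40
  diffusion = (sin(x/5)/4) evaluated at B_t = sin(B_t/5)/4
Therefore d(-5*cos(B_t/5)/4) = (cos(B_t/5)/40) dt + (sin(B_t/5)/4) dB_t.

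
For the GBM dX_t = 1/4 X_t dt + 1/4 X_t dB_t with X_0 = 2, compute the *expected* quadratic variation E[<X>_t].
E[<X>_t] = 4*exp(9*t/16)/9 - 4/9

<X>_t = int_0^t ((1/4) * X_s)^2 ds. Taking expectation inside the integral: E[<X>_t] = (1/4)^2 * int_0^t E[X_s^2] ds. For GBM, E[X_s^2] = x_0^2 * exp((2 mu + sigma^2) s). Integrating:
  E[<X>_t] = (1/4)^2 * 2^2 * (exp((2*(1/4) + (1/4)^2) t) - 1) / (2*(1/4) + (1/4)^2)
           = (1/4)^2 * 2^2 * (exp((9/16) t) - 1) / (9/16) = 4*exp(9*t/16)/9 - 4/9.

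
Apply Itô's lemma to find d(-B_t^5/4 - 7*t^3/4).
d(-B_t^5/4 - 7*t^3/4) = (-5*B_t^3/2 - 21*t^2/4) dt + (-5*B_t^4/4) dB_t

Itô's formula for f(t, x): d f(t, B_t) = (f_t + (1/2) f_xx) dt + f_x dB_t. Compute partials of f(t, x) = -7*t^3/4 - x^5/4:
  f_t(t,x)  = -21*t^2/4
  f_x(t,x)  = -5*x^4/4
  f_xx(t,x) = -5*x^3
Assemble drift = f_t + (1/2) f_xx = -21*t^2/4 - 5*x^3/2 and diffusion = f_x = -5*x^4/4. Substituting x = B_t:
  d(-B_t^5/4 - 7*t^3/4) = (-5*B_t^3/2 - 21*t^2/4) dt + (-5*B_t^4/4) dB_t.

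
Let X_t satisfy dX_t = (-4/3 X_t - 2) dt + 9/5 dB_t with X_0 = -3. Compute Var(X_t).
Var(X_t) = 243/200 - 243*exp(-8*t/3)/200

The variance V(t) = Var(X_t) satisfies V'(t) = 2 a V(t) + c^2 with V(0) = 0 (drift coefficient is linear in X, diffusion is constant). With a = -4/3, c = 9/5, the solution is
  V(t) = (c^2 / (2 a)) * (exp(2 a t) - 1)
       = ((9/5)^2 / (2*(-4/3))) * (exp((-8/3) t) - 1)
       = 243/200 - 243*exp(-8*t/3)/200.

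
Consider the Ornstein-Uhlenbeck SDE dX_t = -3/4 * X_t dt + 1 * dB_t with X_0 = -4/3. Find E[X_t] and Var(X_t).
E[X_t] = -4*exp(-3*t/4)/3; Var(X_t) = 2/3 - 2*exp(-3*t/2)/3

The OU SDE dX = -theta X dt + sigma dB admits the integrating factor exp(theta t): d(exp(theta t) X_t) = sigma exp(theta t) dB_t. Integrating from 0 to t:
  X_t = x_0 * exp(-theta t) + sigma * int_0^t exp(-theta (t-s)) dB_s.
The Itô integral has mean 0 and (by the Itô isometry) variance sigma^2 * int_0^t exp(-2 theta (t - s)) ds = sigma^2 * (1 - exp(-2 theta t)) / (2 theta).
With theta = 3/4, sigma = 1, x_0 = -4/3:
  E[X_t] = -4/3 * exp(-3/4 t) = -4*exp(-3*t/4)/3
  Var(X_t) = (1)^2 * (1 - exp(-2*3/4 t)) / (2 * 3/4) = 2/3 - 2*exp(-3*t/2)/3.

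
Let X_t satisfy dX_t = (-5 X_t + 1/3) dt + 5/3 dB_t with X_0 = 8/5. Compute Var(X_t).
Var(X_t) = 5/18 - 5*exp(-10*t)/18

The variance V(t) = Var(X_t) satisfies V'(t) = 2 a V(t) + c^2 with V(0) = 0 (drift coefficient is linear in X, diffusion is constant). With a = -5, c = 5/3, the solution is
  V(t) = (c^2 / (2 a)) * (exp(2 a t) - 1)
       = ((5/3)^2 / (2*(-5))) * (exp((-10) t) - 1)
       = 5/18 - 5*exp(-10*t)/18.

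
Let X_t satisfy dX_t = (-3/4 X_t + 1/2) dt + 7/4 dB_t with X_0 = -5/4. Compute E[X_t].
E[X_t] = 2/3 - 23*exp(-3*t/4)/12

Taking expectations and using E[dB_t] = 0, the mean m(t) = E[X_t] satisfies the ODE m'(t) = a m(t) + b with m(0) = x_0. With a = -3/4, b = 1/2, x_0 = -5/4, the solution is
  m(t) = x_0 * exp(a t) + (b/a) * (exp(a t) - 1)
       = (-5/4) * exp((-3/4) t) + ((1/2)/(-3/4)) * (exp((-3/4) t) - 1)
       = 2/3 - 23*exp(-3*t/4)/12.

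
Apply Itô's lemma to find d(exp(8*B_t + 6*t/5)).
d(exp(8*B_t + 6*t/5)) = (166*exp(8*B_t + 6*t/5)/5) dt + (8*exp(8*B_t + 6*t/5)) dB_t

Itô's formula for f(t, x): d f(t, B_t) = (f_t + (1/2) f_xx) dt + f_x dB_t. Compute partials of f(t, x) = exp(6*t/5 + 8*x):
  f_t(t,x)  = 6*exp(6*t/5 + 8*x)/5
  f_x(t,x)  = 8*exp(6*t/5 + 8*x)
  f_xx(t,x) = 64*exp(6*t/5 + 8*x)
Assemble drift = f_t + (1/2) f_xx = 166*exp(6*t/5 + 8*x)/5 and diffusion = f_x = 8*exp(6*t/5 + 8*x). Substituting x = B_t:
  d(exp(8*B_t + 6*t/5)) = (166*exp(8*B_t + 6*t/5)/5) dt + (8*exp(8*B_t + 6*t/5)) dB_t.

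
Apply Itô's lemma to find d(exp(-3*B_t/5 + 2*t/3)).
d(exp(-3*B_t/5 + 2*t/3)) = (127*exp(-3*B_t/5 + 2*t/3)/150) dt + (-3*exp(-3*B_t/5 + 2*t/3)/5) dB_t

Itô's formula for f(t, x): d f(t, B_t) = (f_t + (1/2) f_xx) dt + f_x dB_t. Compute partials of f(t, x) = exp(2*t/3 - 3*x/5):
  f_t(t,x)  = 2*exp(2*t/3 - 3*x/5)/3
  f_x(t,x)  = -3*exp(2*t/3 - 3*x/5)/5
  f_xx(t,x) = 9*exp(2*t/3 - 3*x/5)/25
Assemble drift = f_t + (1/2) f_xx = 127*exp(2*t/3 - 3*x/5)/150 and diffusion = f_x = -3*exp(2*t/3 - 3*x/5)/5. Substituting x = B_t:
  d(exp(-3*B_t/5 + 2*t/3)) = (127*exp(-3*B_t/5 + 2*t/3)/150) dt + (-3*exp(-3*B_t/5 + 2*t/3)/5) dB_t.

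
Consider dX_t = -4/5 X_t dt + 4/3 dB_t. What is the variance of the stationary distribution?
lim Var(X_t) = 10/9

The OU SDE dX = -theta X dt + sigma dB admits the integrating factor exp(theta t): d(exp(theta t) X_t) = sigma exp(theta t) dB_t. Integrating from 0 to t gives X_t = x_0 * exp(-theta t) + sigma * int_0^t exp(-theta (t-s)) dB_s for any initial x_0. The Itô integral has variance (by the Itô isometry) sigma^2 * int_0^t exp(-2 theta (t - s)) ds = sigma^2 * (1 - exp(-2 theta t)) / (2 theta), independent of x_0.
With theta = 4/5, sigma = 4/3:
  Var(X_t) = (4/3)^2 * (1 - exp(-2*4/5 t)) / (2 * 4/5) = 10/9 - 10*exp(-8*t/5)/9.
As t -> infinity, exp(-2*4/5 t) -> 0, so the stationary variance is sigma^2 / (2 theta) = 10/9.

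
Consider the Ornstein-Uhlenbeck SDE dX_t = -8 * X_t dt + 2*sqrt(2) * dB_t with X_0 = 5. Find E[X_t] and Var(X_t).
E[X_t] = 5*exp(-8*t); Var(X_t) = 1/2 - exp(-16*t)/2

The OU SDE dX = -theta X dt + sigma dB admits the integrating factor exp(theta t): d(exp(theta t) X_t) = sigma exp(theta t) dB_t. Integrating from 0 to t:
  X_t = x_0 * exp(-theta t) + sigma * int_0^t exp(-theta (t-s)) dB_s.
The Itô integral has mean 0 and (by the Itô isometry) variance sigma^2 * int_0^t exp(-2 theta (t - s)) ds = sigma^2 * (1 - exp(-2 theta t)) / (2 theta).
With theta = 8, sigma = 2*sqrt(2), x_0 = 5:
  E[X_t] = 5 * exp(-8 t) = 5*exp(-8*t)
  Var(X_t) = (2*sqrt(2))^2 * (1 - exp(-2*8 t)) / (2 * 8) = 1/2 - exp(-16*t)/2.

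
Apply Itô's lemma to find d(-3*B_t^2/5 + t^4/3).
d(-3*B_t^2/5 + t^4/3) = (4*t^3/3 - 3/5) dt + (-6*B_t/5) dB_t

Itô's formula for f(t, x): d f(t, B_t) = (f_t + (1/2) f_xx) dt + f_x dB_t. Compute partials of f(t, x) = t^4/3 - 3*x^2/5:
  f_t(t,x)  = 4*t^3/3
  f_x(t,x)  = -6*x/5
  f_xx(t,x) = -6/5
Assemble drift = f_t + (1/2) f_xx = 4*t^3/3 - 3/5 and diffusion = f_x = -6*x/5. Substituting x = B_t:
  d(-3*B_t^2/5 + t^4/3) = (4*t^3/3 - 3/5) dt + (-6*B_t/5) dB_t.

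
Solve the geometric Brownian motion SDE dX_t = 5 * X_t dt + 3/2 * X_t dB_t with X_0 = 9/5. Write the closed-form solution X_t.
X_t = 9/5 * exp((31/8) * t + (3/2) * B_t)

For GBM dX = mu X dt + sigma X dB with X_0 = x_0, apply Itô to Y = log X: dY = (mu - sigma^2/2) dt + sigma dB, so Y_t = log(x_0) + (mu - sigma^2/2) t + sigma B_t and hence X_t = x_0 * exp((mu - sigma^2/2) t + sigma B_t).
With mu = 5, sigma = 3/2, x_0 = 9/5, this gives:
  X_t = 9/5 * exp((31/8) * t + (3/2) * B_t).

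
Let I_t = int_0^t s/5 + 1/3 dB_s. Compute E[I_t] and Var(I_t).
E[I_t] = 0; Var(I_t) = t*(3*t^2 + 15*t + 25)/225

The Itô integral of a deterministic integrand f(s) has mean 0 because each increment f(s) * (B_{s+ds} - B_s) has mean 0. By the Itô isometry:
  Var( int_0^t f(s) dB_s ) = E[ (int_0^t f(s) dB_s)^2 ] = int_0^t f(s)^2 ds.
Here f(s) = s/5 + 1/3, so f(s)^2 = (3*s + 5)^2/225. Integrate:
  int_0^t ((3*s + 5)^2/225) ds = t*(3*t^2 + 15*t + 25)/225.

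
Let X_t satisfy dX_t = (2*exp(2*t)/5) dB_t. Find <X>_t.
<X>_t = exp(4*t)/25 - 1/25

For an Itô process dX_t = a(t) dt + b(t) dB_t, the quadratic variation is <X>_t = int_0^t b(s)^2 ds (the drift term does not contribute). Here b(s) = 2*exp(2*s)/5, so
  b(s)^2 = 4*exp(4*s)/25.
Integrating from 0 to t:
  <X>_t = int_0^t (4*exp(4*s)/25) ds = exp(4*t)/25 - 1/25.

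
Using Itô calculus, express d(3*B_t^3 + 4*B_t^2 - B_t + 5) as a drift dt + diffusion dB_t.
d(3*B_t^3 + 4*B_t^2 - B_t + 5) = (9*B_t + 4) dt + (9*B_t^2 + 8*B_t - 1) dB_t

Itô's formula for f(B_t) gives d f(B_t) = f'(B_t) dB_t + (1/2) f''(B_t) dt. Compute derivatives of f(x) = 3*x^3 + 4*x^2 - x + 5:
  f'(x)  = 9*x^2 + 8*x - 1
  f''(x) = 18*x + 8
Substitute x = B_t and multiply the f'' term by 1/2:
  drift     = (1/2) * (18*x + 8) evaluated at B_t = 9*B_t + 4
  diffusion = (9*x^2 + 8*x - 1) evaluated at B_t = 9*B_t^2 + 8*B_t - 1
Therefore d(3*B_t^3 + 4*B_t^2 - B_t + 5) = (9*B_t + 4) dt + (9*B_t^2 + 8*B_t - 1) dB_t.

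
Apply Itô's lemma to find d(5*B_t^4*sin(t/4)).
d(5*B_t^4*sin(t/4)) = (5*B_t^2*(B_t^2*cos(t/4) + 24*sin(t/4))/4) dt + (20*B_t^3*sin(t/4)) dB_t

Itô's formula for f(t, x): d f(t, B_t) = (f_t + (1/2) f_xx) dt + f_x dB_t. Compute partials of f(t, x) = 5*x^4*sin(t/4):
  f_t(t,x)  = 5*x^4*cos(t/4)/4
  f_x(t,x)  = 20*x^3*sin(t/4)
  f_xx(t,x) = 60*x^2*sin(t/4)
Assemble drift = f_t + (1/2) f_xx = 5*x^2*(x^2*cos(t/4) + 24*sin(t/4))/4 and diffusion = f_x = 20*x^3*sin(t/4). Substituting x = B_t:
  d(5*B_t^4*sin(t/4)) = (5*B_t^2*(B_t^2*cos(t/4) + 24*sin(t/4))/4) dt + (20*B_t^3*sin(t/4)) dB_t.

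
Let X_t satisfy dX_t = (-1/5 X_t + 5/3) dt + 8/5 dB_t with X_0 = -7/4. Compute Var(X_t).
Var(X_t) = 32/5 - 32*exp(-2*t/5)/5

The variance V(t) = Var(X_t) satisfies V'(t) = 2 a V(t) + c^2 with V(0) = 0 (drift coefficient is linear in X, diffusion is constant). With a = -1/5, c = 8/5, the solution is
  V(t) = (c^2 / (2 a)) * (exp(2 a t) - 1)
       = ((8/5)^2 / (2*(-1/5))) * (exp((-2/5) t) - 1)
       = 32/5 - 32*exp(-2*t/5)/5.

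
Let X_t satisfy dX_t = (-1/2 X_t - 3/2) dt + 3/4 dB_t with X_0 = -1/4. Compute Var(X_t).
Var(X_t) = 9/16 - 9*exp(-t)/16

The variance V(t) = Var(X_t) satisfies V'(t) = 2 a V(t) + c^2 with V(0) = 0 (drift coefficient is linear in X, diffusion is constant). With a = -1/2, c = 3/4, the solution is
  V(t) = (c^2 / (2 a)) * (exp(2 a t) - 1)
       = ((3/4)^2 / (2*(-1/2))) * (exp((-1) t) - 1)
       = 9/16 - 9*exp(-t)/16.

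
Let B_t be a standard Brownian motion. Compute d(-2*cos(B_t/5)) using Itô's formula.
d(-2*cos(B_t/5)) = (cos(B_t/5)/25) dt + (2*sin(B_t/5)/5) dB_t

Itô's formula for f(B_t) gives d f(B_t) = f'(B_t) dB_t + (1/2) f''(B_t) dt. Compute derivatives of f(x) = -2*cos(x/5):
  f'(x)  = 2*sin(x/5)/5
  f''(x) = 2*cos(x/5)/25
Substitute x = B_t and multiply the f'' term by 1/2:
  drift     = (1/2) * (2*cos(x/5)/25) evaluated at B_t = cos(B_t/5)/25
  diffusion = (2*sin(x/5)/5) evaluated at B_t = 2*sin(B_t/5)/5
Therefore d(-2*cos(B_t/5)) = (cos(B_t/5)/25) dt + (2*sin(B_t/5)/5) dB_t.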